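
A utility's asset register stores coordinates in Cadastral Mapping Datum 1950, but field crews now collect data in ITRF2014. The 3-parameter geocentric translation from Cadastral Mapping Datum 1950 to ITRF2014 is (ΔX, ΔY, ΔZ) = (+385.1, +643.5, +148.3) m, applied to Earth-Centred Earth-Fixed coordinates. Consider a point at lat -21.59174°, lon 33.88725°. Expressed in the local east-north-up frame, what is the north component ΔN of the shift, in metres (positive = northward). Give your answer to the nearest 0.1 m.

At φ = -21.59174°, λ = 33.88725°: sin φ = -0.367991, cos φ = 0.929830, sin λ = 0.557560, cos λ = 0.830136.
ΔN = −sin φ cos λ·ΔX − sin φ sin λ·ΔY + cos φ·ΔZ = −(-0.367991)(0.830136)(385.1) − (-0.367991)(0.557560)(643.5) + (0.929830)(148.3) = 387.57 m.

ΔN = 387.6 m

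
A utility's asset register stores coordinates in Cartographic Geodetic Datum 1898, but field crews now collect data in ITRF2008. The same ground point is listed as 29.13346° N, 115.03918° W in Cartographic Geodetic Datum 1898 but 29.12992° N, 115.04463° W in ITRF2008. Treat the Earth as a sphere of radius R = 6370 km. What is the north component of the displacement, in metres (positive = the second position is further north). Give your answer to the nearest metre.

ΔN = -394 m

Δφ = 29.12992° − 29.13346° = -0.00354°; Δλ = -115.04463° − -115.03918° = -0.00545°.
1° along a meridian = πR/180 = 111177 m.
ΔN = Δφ × 111177 = -393.6 m; ΔE = Δλ × 111177 × cos(29.13346°) = -0.00545 × 111177 × 0.873488 = -529.3 m.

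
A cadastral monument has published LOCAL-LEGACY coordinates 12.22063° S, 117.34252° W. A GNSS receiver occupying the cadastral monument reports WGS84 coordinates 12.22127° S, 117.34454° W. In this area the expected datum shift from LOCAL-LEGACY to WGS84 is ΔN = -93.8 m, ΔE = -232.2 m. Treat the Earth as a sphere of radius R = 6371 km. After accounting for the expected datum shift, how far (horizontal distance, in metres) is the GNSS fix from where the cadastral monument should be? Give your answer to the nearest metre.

26 m

Observed coordinate differences: Δφ = -0.00064°, Δλ = -0.00202°.
Converting to metres (1° lat = 111195 m, cos φ = 0.977340): observed ΔN = -71.2 m, observed ΔE = -219.5 m.
Subtracting the expected shift leaves a residual of -71.2 − (-93.8) = 22.6 m north and -219.5 − (-232.2) = 12.7 m east.
Residual distance = √(22.6² + 12.7²) = 25.9 m.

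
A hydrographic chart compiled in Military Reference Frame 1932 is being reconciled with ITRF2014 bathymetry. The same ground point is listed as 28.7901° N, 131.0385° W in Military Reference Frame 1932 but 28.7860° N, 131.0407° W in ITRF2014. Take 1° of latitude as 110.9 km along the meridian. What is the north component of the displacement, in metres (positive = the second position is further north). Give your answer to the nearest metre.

Δφ = 28.7860° − 28.7901° = -0.0041°; Δλ = -131.0407° − -131.0385° = -0.0022°.
ΔN = Δφ × 110900 = -454.7 m; ΔE = Δλ × 110900 × cos(28.7901°) = -0.0022 × 110900 × 0.876390 = -213.8 m.

ΔN = -455 m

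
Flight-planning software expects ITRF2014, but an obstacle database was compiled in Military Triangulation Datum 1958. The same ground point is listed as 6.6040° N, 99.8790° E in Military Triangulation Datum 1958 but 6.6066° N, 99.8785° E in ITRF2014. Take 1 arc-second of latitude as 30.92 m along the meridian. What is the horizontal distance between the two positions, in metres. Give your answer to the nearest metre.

Δφ = 6.6066° − 6.6040° = +0.0026°; Δλ = 99.8785° − 99.8790° = -0.0005°.
1° of latitude = 3600 × 30.92 = 111312 m.
ΔN = Δφ × 111312 = 289.4 m; ΔE = Δλ × 111312 × cos(6.6040°) = -0.0005 × 111312 × 0.993365 = -55.3 m.
Distance = √(ΔE² + ΔN²) = √((-55.3)² + 289.4²) = 294.6 m.

295 m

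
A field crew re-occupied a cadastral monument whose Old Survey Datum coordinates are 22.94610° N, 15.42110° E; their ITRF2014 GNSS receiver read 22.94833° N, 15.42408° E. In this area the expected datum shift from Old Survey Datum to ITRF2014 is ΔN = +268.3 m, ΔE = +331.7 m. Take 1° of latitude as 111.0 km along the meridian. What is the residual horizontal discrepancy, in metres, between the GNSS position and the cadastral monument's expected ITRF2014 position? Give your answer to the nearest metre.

34 m

Observed coordinate differences: Δφ = +0.00223°, Δλ = +0.00298°.
Converting to metres (1° lat = 111000 m, cos φ = 0.920872): observed ΔN = 247.5 m, observed ΔE = 304.6 m.
Subtracting the expected shift leaves a residual of 247.5 − (268.3) = -20.8 m north and 304.6 − (331.7) = -27.1 m east.
Residual distance = √((-20.8)² + (-27.1)²) = 34.1 m.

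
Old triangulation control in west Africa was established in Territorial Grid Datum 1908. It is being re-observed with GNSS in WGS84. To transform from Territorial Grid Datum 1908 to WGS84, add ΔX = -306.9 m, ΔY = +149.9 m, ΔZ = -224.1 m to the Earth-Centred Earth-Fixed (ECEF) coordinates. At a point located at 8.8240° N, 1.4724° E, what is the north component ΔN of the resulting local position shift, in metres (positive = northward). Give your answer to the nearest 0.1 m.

The local north axis is (−sin φ cos λ, −sin φ sin λ, cos φ), giving ΔN = 47.063 − 0.591 − 221.448 = -174.98 m.

ΔN = -175.0 m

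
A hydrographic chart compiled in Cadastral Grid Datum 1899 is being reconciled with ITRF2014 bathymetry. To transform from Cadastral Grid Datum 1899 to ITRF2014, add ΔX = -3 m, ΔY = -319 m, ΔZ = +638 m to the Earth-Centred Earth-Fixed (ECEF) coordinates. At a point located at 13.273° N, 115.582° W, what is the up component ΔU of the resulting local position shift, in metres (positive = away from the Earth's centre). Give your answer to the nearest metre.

At φ = 13.273°, λ = -115.582°: sin φ = 0.229591, cos φ = 0.973287, sin λ = -0.901968, cos λ = -0.431802.
ΔU = cos φ cos λ·ΔX + cos φ sin λ·ΔY + sin φ·ΔZ = (0.973287)(-0.431802)(-3) + (0.973287)(-0.901968)(-319) + (0.229591)(638) = 427.78 m.

ΔU = 428 m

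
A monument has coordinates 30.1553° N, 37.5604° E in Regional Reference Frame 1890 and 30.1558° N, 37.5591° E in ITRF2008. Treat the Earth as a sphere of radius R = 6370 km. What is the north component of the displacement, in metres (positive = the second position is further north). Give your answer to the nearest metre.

ΔN = 56 m

Δφ = 30.1558° − 30.1553° = +0.0005°; Δλ = 37.5591° − 37.5604° = -0.0013°.
1° along a meridian = πR/180 = 111177 m.
ΔN = Δφ × 111177 = 55.6 m; ΔE = Δλ × 111177 × cos(30.1553°) = -0.0013 × 111177 × 0.864667 = -125.0 m.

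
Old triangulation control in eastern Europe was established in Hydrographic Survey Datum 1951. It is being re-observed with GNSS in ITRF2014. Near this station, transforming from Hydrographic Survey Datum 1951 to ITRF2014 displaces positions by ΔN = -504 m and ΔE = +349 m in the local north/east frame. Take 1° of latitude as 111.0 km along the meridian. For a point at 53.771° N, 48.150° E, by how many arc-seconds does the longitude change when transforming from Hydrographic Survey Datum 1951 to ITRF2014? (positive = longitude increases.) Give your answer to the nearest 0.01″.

At latitude 53.771°, cos φ = 0.591014.
1° of longitude at this latitude = 111.0 × cos φ = 65.60 km, so Δλ = 349.0 / 65602.6 = 0.0053199° = 19.152″.

Δλ = 19.15″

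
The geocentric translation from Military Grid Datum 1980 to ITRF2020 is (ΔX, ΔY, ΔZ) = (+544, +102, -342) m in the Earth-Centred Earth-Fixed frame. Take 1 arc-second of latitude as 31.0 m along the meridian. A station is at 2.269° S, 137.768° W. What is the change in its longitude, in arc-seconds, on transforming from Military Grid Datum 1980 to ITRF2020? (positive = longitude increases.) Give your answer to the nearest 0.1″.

sin φ = -0.039591, cos φ = 0.999216, sin λ = -0.672134, cos λ = -0.740429.
East component: ΔE = −sin λ·ΔX + cos λ·ΔY = −(-0.672134)(544) + (-0.740429)(102) = 290.12 m.
1° of latitude spans 3600 × 31.00 = 111600 m; at latitude φ, 1° of longitude spans that × cos φ = 111512.5 m, so Δλ = 290.12 / 111512.5 × 3600 = 9.366″.

Δλ = 9.4″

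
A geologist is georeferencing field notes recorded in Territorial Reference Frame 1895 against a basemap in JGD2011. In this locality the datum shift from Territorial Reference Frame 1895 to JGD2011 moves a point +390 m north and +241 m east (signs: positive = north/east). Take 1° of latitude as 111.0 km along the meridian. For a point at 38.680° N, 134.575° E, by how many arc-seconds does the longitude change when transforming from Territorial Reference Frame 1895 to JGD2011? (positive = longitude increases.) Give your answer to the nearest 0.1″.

At latitude 38.680°, cos φ = 0.780649.
1° of longitude at this latitude = 111.0 × cos φ = 86.65 km, so Δλ = 241.0 / 86652.0 = 0.0027812° = 10.012″.

Δλ = 10.0″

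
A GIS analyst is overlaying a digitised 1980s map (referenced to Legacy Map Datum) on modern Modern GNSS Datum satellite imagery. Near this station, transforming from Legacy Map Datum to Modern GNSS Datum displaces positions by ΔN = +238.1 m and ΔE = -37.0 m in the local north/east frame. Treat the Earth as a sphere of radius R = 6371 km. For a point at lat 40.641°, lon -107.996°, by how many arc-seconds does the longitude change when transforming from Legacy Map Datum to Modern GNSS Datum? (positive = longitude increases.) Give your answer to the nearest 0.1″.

Δλ = -1.6″

At latitude 40.641°, cos φ = 0.758805.
One radian of longitude at latitude φ spans R cos φ, so Δλ = ΔE / (R cos φ) = -37.0 / (6371000 × 0.758805) = -7.6536e-06 rad = -1.579″.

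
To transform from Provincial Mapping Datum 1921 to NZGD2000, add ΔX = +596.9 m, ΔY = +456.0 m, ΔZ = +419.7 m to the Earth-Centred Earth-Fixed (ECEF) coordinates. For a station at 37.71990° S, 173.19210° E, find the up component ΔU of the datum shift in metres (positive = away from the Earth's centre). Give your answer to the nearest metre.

ΔU = -683 m

At φ = -37.71990°, λ = 173.19210°: sin φ = -0.611802, cos φ = 0.791011, sin λ = 0.118541, cos λ = -0.992949.
ΔU = cos φ cos λ·ΔX + cos φ sin λ·ΔY + sin φ·ΔZ = (0.791011)(-0.992949)(596.9) + (0.791011)(0.118541)(456.0) + (-0.611802)(419.7) = -682.84 m.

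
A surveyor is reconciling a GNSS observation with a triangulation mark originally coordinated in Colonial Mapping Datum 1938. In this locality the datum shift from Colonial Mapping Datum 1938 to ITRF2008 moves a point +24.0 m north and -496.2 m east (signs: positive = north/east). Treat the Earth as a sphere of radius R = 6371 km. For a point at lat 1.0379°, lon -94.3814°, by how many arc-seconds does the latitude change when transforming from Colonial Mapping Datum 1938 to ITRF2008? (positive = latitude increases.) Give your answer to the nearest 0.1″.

On a sphere of radius R, 1 rad of latitude = R, so Δφ = ΔN / R = 24.0 / 6371000 = 3.7671e-06 rad = 0.777″.

Δφ = 0.8″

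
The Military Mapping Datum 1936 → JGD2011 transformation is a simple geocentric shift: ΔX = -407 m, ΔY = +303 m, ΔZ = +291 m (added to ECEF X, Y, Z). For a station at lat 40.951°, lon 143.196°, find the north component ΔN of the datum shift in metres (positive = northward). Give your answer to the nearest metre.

The local north axis is (−sin φ cos λ, −sin φ sin λ, cos φ), giving ΔN = -213.587 − 118.971 + 219.784 = -112.77 m.

ΔN = -113 m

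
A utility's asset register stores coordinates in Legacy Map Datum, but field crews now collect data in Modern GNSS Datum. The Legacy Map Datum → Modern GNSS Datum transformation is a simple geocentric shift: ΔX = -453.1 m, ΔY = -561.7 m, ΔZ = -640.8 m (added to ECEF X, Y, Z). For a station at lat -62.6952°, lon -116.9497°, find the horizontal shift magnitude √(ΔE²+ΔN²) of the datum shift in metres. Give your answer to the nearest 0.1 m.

The local east axis at (φ, λ) is (−sin λ, cos λ, 0), so ΔE = −sin(-116.9497°)·(-453.1) + cos(-116.9497°)·(-561.7) = -149.33 m.
The local north axis is (−sin φ cos λ, −sin φ sin λ, cos φ), giving ΔN = 182.468 + 444.913 − 293.950 = 333.43 m.
Horizontal magnitude = √(ΔE² + ΔN²) = √((-149.33)² + 333.43²) = 365.34 m.

365.3 m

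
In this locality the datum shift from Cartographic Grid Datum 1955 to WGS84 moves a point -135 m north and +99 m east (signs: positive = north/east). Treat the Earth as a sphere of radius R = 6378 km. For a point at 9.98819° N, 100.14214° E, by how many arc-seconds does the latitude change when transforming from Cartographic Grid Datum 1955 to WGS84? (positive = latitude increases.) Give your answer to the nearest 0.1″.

Δφ = -4.4″

On a sphere of radius R, 1 rad of latitude = R, so Δφ = ΔN / R = -135.0 / 6378000 = -2.1167e-05 rad = -4.366″.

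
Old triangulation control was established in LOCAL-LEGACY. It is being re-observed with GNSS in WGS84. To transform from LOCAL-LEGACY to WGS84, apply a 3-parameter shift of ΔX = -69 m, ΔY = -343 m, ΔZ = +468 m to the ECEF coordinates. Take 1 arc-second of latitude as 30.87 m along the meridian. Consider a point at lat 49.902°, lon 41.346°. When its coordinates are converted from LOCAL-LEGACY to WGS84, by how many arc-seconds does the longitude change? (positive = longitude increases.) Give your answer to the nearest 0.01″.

sin φ = 0.764944, cos φ = 0.644097, sin λ = 0.660605, cos λ = 0.750734.
East component: ΔE = −sin λ·ΔX + cos λ·ΔY = −(0.660605)(-69) + (0.750734)(-343) = -211.92 m.
1° of latitude spans 3600 × 30.87 = 111132 m; at latitude φ, 1° of longitude spans that × cos φ = 71579.8 m, so Δλ = -211.92 / 71579.8 × 3600 = -10.658″.

Δλ = -10.66″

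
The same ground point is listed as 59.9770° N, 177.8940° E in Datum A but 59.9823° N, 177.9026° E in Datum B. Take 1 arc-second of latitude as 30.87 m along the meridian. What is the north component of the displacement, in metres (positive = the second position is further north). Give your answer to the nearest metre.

ΔN = 589 m

Δφ = 59.9823° − 59.9770° = +0.0053°; Δλ = 177.9026° − 177.8940° = +0.0086°.
1° of latitude = 3600 × 30.87 = 111132 m.
ΔN = Δφ × 111132 = 589.0 m; ΔE = Δλ × 111132 × cos(59.9770°) = +0.0086 × 111132 × 0.500348 = 478.2 m.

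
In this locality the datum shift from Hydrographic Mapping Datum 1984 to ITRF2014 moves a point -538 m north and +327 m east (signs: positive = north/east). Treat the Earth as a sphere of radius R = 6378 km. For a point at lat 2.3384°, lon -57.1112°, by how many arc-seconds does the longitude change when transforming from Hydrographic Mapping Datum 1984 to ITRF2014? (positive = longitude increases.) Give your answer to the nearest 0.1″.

Δλ = 10.6″

At latitude 2.3384°, cos φ = 0.999167.
One radian of longitude at latitude φ spans R cos φ, so Δλ = ΔE / (R cos φ) = 327.0 / (6378000 × 0.999167) = 5.1313e-05 rad = 10.584″.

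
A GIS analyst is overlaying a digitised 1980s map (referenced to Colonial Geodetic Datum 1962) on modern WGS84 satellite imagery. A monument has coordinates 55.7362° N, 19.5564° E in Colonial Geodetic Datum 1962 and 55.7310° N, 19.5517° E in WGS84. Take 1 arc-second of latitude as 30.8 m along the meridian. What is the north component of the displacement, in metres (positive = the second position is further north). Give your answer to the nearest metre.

ΔN = -577 m

Δφ = 55.7310° − 55.7362° = -0.0052°; Δλ = 19.5517° − 19.5564° = -0.0047°.
1° of latitude = 3600 × 30.80 = 110880 m.
ΔN = Δφ × 110880 = -576.6 m; ΔE = Δλ × 110880 × cos(55.7362°) = -0.0047 × 110880 × 0.563004 = -293.4 m.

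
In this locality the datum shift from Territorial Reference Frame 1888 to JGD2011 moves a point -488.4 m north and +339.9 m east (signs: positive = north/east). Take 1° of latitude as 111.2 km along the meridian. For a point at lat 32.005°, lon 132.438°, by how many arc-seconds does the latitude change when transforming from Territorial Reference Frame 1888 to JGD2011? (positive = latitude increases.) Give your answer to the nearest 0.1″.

1° of latitude = 111.2 km, so Δφ = -488.4 / 111200 = -0.0043921° = -15.812″.

Δφ = -15.8″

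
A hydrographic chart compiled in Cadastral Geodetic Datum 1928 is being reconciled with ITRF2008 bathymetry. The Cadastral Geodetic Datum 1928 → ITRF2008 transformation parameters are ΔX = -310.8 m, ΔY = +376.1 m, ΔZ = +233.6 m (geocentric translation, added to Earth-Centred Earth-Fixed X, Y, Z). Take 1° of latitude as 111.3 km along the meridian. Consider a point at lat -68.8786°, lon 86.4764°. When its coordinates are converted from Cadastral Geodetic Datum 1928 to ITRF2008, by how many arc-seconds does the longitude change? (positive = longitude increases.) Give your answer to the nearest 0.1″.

sin φ = -0.932819, cos φ = 0.360345, sin λ = 0.998110, cos λ = 0.061460.
East component: ΔE = −sin λ·ΔX + cos λ·ΔY = −(0.998110)(-310.8) + (0.061460)(376.1) = 333.33 m.
1° of latitude spans 111300 m; at latitude φ, 1° of longitude spans that × cos φ = 40106.4 m, so Δλ = 333.33 / 40106.4 × 3600 = 29.920″.

Δλ = 29.9″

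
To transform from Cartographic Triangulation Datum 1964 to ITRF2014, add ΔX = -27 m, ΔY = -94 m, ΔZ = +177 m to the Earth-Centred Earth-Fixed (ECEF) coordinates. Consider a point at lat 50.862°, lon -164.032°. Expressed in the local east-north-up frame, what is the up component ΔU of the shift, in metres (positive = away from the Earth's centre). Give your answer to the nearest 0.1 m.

At φ = 50.862°, λ = -164.032°: sin φ = 0.775628, cos φ = 0.631190, sin λ = -0.275100, cos λ = -0.961415.
ΔU = cos φ cos λ·ΔX + cos φ sin λ·ΔY + sin φ·ΔZ = (0.631190)(-0.961415)(-27) + (0.631190)(-0.275100)(-94) + (0.775628)(177) = 169.99 m.

ΔU = 170.0 m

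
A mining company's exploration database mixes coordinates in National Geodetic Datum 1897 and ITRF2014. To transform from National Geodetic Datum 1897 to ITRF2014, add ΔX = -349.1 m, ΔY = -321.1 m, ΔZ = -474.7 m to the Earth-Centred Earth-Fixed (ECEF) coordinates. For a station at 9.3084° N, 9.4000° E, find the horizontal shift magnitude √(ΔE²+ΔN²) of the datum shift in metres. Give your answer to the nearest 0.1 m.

At φ = 9.3084°, λ = 9.4000°: sin φ = 0.161748, cos φ = 0.986832, sin λ = 0.163326, cos λ = 0.986572.
ΔE = −sin λ·ΔX + cos λ·ΔY = −(0.163326)·(-349.1) + (0.986572)·(-321.1) = -259.77 m.
ΔN = −sin φ cos λ·ΔX − sin φ sin λ·ΔY + cos φ·ΔZ = −(0.161748)(0.986572)(-349.1) − (0.161748)(0.163326)(-321.1) + (0.986832)(-474.7) = -404.26 m.
Horizontal magnitude = √(ΔE² + ΔN²) = √((-259.77)² + (-404.26)²) = 480.53 m.

480.5 m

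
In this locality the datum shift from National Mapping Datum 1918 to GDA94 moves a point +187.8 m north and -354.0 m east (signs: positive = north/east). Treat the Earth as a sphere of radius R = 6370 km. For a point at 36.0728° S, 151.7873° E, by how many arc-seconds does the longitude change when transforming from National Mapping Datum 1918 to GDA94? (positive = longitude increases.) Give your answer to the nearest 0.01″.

At latitude -36.0728°, cos φ = 0.808270.
One radian of longitude at latitude φ spans R cos φ, so Δλ = ΔE / (R cos φ) = -354.0 / (6370000 × 0.808270) = -6.8756e-05 rad = -14.182″.

Δλ = -14.18″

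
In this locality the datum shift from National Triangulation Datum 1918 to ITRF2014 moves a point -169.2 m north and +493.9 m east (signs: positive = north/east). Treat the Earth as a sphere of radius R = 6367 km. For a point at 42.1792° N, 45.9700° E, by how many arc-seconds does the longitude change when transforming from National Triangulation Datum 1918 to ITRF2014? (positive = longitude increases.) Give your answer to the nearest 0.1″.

Δλ = 21.6″

At latitude 42.1792°, cos φ = 0.741048.
One radian of longitude at latitude φ spans R cos φ, so Δλ = ΔE / (R cos φ) = 493.9 / (6367000 × 0.741048) = 1.0468e-04 rad = 21.591″.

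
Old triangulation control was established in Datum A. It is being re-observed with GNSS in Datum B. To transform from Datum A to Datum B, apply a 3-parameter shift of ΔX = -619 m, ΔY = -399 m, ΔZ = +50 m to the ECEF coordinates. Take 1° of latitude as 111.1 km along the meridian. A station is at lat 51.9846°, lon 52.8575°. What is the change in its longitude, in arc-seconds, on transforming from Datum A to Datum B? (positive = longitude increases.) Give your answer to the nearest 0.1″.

Δλ = 13.3″

sin φ = 0.787845, cos φ = 0.615873, sin λ = 0.797136, cos λ = 0.603799.
East component: ΔE = −sin λ·ΔX + cos λ·ΔY = −(0.797136)(-619) + (0.603799)(-399) = 252.51 m.
1° of latitude spans 111100 m; at latitude φ, 1° of longitude spans that × cos φ = 68423.5 m, so Δλ = 252.51 / 68423.5 × 3600 = 13.286″.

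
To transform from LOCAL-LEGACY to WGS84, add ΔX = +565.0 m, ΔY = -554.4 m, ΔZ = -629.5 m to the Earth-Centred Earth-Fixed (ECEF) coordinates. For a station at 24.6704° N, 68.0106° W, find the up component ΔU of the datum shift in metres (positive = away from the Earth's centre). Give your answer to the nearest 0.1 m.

ΔU = 396.6 m

The local up (radial) axis is (cos φ cos λ, cos φ sin λ, sin φ), giving ΔU = 192.246 + 467.147 − 262.752 = 396.64 m.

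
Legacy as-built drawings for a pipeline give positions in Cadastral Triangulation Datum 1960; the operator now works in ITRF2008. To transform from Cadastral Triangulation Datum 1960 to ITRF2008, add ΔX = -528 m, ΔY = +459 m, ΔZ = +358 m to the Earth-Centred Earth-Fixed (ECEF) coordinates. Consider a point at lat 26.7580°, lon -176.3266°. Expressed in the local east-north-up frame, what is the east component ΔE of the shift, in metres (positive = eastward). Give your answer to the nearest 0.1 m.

ΔE = -491.9 m

The local east axis at (φ, λ) is (−sin λ, cos λ, 0), so ΔE = −sin(-176.3266°)·(-528) + cos(-176.3266°)·459 = -491.89 m.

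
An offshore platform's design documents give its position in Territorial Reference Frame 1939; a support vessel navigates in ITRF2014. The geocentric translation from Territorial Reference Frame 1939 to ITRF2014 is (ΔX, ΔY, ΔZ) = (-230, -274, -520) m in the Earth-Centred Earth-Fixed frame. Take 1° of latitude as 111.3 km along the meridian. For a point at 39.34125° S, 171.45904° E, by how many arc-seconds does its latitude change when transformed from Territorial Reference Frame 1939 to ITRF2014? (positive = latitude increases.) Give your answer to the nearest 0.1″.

Δφ = -9.2″

sin φ = -0.633938, cos φ = 0.773384, sin λ = 0.148516, cos λ = -0.988910.
North component: ΔN = −sin φ cos λ·ΔX − sin φ sin λ·ΔY + cos φ·ΔZ = −(-0.633938)(-0.988910)(-230) − (-0.633938)(0.148516)(-274) + (0.773384)(-520) = -283.77 m.
1° of latitude spans 111300 m, so Δφ = -283.77 / 111300 × 3600 = -9.178″.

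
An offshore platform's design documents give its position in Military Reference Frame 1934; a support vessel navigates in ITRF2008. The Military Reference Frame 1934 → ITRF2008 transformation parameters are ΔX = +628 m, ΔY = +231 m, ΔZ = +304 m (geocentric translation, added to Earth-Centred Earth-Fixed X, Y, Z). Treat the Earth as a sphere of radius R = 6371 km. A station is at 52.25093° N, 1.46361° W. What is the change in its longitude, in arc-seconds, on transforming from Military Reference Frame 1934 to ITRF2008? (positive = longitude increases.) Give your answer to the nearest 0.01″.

Δλ = 13.06″

sin φ = 0.790700, cos φ = 0.612204, sin λ = -0.025542, cos λ = 0.999674.
East component: ΔE = −sin λ·ΔX + cos λ·ΔY = −(-0.025542)(628) + (0.999674)(231) = 246.97 m.
1° of latitude spans πR/180 = 111195 m; at latitude φ, 1° of longitude spans that × cos φ = 68074.0 m, so Δλ = 246.97 / 68074.0 × 3600 = 13.060″.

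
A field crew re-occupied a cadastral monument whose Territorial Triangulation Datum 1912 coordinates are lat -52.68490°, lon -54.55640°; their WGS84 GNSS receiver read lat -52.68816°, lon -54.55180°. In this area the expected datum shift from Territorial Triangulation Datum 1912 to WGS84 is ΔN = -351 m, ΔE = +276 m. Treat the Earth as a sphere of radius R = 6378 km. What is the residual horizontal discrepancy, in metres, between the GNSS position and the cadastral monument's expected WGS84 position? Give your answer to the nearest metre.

Observed coordinate differences: Δφ = -0.00326°, Δλ = +0.00460°.
Converting to metres (1° lat = 111317 m, cos φ = 0.606198): observed ΔN = -362.9 m, observed ΔE = 310.4 m.
Subtracting the expected shift leaves a residual of -362.9 − (-351) = -11.9 m north and 310.4 − (276) = 34.4 m east.
Residual distance = √((-11.9)² + 34.4²) = 36.4 m.

36 m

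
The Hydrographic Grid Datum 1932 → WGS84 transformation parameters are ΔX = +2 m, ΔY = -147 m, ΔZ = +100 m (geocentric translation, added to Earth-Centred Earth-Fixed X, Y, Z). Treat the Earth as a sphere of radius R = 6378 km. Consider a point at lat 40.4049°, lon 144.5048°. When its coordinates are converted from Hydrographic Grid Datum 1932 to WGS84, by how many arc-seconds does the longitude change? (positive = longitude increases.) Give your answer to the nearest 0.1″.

Δλ = 5.0″

sin φ = 0.648185, cos φ = 0.761483, sin λ = 0.580635, cos λ = -0.814164.
East component: ΔE = −sin λ·ΔX + cos λ·ΔY = −(0.580635)(2) + (-0.814164)(-147) = 118.52 m.
1° of latitude spans πR/180 = 111317 m; at latitude φ, 1° of longitude spans that × cos φ = 84766.1 m, so Δλ = 118.52 / 84766.1 × 3600 = 5.034″.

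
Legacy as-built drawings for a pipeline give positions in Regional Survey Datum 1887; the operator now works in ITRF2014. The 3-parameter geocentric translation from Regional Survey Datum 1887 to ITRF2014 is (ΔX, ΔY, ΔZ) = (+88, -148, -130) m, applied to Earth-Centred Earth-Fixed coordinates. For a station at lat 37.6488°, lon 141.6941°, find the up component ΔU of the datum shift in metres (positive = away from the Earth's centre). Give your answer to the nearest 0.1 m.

The local up (radial) axis is (cos φ cos λ, cos φ sin λ, sin φ), giving ΔU = -54.675 − 72.636 − 79.407 = -206.72 m.

ΔU = -206.7 m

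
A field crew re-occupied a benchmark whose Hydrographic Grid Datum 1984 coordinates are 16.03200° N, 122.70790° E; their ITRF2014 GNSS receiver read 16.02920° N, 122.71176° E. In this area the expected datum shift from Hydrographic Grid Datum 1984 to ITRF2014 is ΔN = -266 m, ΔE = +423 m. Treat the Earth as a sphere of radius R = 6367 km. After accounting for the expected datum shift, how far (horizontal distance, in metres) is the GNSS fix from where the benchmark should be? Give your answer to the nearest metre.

46 m

Observed coordinate differences: Δφ = -0.00280°, Δλ = +0.00386°.
Converting to metres (1° lat = 111125 m, cos φ = 0.961108): observed ΔN = -311.2 m, observed ΔE = 412.3 m.
Subtracting the expected shift leaves a residual of -311.2 − (-266) = -45.2 m north and 412.3 − (423) = -10.7 m east.
Residual distance = √((-45.2)² + (-10.7)²) = 46.4 m.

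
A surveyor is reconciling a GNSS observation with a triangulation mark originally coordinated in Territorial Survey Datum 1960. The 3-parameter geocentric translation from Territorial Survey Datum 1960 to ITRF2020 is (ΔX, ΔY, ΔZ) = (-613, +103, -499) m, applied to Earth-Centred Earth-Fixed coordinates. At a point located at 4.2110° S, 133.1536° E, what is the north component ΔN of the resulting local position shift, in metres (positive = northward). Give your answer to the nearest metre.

At φ = -4.2110°, λ = 133.1536°: sin φ = -0.073430, cos φ = 0.997300, sin λ = 0.729523, cos λ = -0.683957.
ΔN = −sin φ cos λ·ΔX − sin φ sin λ·ΔY + cos φ·ΔZ = −(-0.073430)(-0.683957)(-613) − (-0.073430)(0.729523)(103) + (0.997300)(-499) = -461.35 m.

ΔN = -461 m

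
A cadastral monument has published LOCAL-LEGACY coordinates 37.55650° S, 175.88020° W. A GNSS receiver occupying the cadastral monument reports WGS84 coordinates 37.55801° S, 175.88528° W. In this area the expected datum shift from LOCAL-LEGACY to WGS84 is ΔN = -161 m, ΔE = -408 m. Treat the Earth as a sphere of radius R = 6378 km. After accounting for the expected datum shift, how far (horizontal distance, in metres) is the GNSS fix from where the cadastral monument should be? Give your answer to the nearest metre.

41 m

Observed coordinate differences: Δφ = -0.00151°, Δλ = -0.00508°.
Converting to metres (1° lat = 111317 m, cos φ = 0.792753): observed ΔN = -168.1 m, observed ΔE = -448.3 m.
Subtracting the expected shift leaves a residual of -168.1 − (-161) = -7.1 m north and -448.3 − (-408) = -40.3 m east.
Residual distance = √((-7.1)² + (-40.3)²) = 40.9 m.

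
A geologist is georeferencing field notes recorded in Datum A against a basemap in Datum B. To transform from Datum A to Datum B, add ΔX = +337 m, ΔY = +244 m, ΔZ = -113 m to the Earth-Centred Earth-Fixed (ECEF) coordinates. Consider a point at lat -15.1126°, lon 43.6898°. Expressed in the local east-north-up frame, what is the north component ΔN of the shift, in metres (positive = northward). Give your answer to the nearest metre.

ΔN = -2 m

At φ = -15.1126°, λ = 43.6898°: sin φ = -0.260717, cos φ = 0.965415, sin λ = 0.690754, cos λ = 0.723090.
ΔN = −sin φ cos λ·ΔX − sin φ sin λ·ΔY + cos φ·ΔZ = −(-0.260717)(0.723090)(337) − (-0.260717)(0.690754)(244) + (0.965415)(-113) = -1.62 m.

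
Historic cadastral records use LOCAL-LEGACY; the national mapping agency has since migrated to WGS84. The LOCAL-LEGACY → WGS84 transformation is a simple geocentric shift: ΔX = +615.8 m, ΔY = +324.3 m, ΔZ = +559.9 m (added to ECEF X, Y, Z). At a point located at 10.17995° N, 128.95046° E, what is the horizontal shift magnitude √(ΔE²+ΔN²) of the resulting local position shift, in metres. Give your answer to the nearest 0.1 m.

The local east axis at (φ, λ) is (−sin λ, cos λ, 0), so ΔE = −sin(128.95046°)·615.8 + cos(128.95046°)·324.3 = -682.77 m.
The local north axis is (−sin φ cos λ, −sin φ sin λ, cos φ), giving ΔN = 68.420 − 44.575 + 551.086 = 574.93 m.
Horizontal magnitude = √(ΔE² + ΔN²) = √((-682.77)² + 574.93²) = 892.59 m.

892.6 m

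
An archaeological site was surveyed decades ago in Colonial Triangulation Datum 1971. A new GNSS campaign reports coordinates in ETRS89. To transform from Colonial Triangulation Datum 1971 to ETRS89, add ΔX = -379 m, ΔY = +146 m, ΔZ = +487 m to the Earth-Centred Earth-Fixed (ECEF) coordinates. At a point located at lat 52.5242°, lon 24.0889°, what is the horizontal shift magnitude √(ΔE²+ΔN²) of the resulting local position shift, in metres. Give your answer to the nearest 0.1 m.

At φ = 52.5242°, λ = 24.0889°: sin φ = 0.793610, cos φ = 0.608426, sin λ = 0.408154, cos λ = 0.912913.
ΔE = −sin λ·ΔX + cos λ·ΔY = −(0.408154)·(-379) + (0.912913)·(146) = 287.98 m.
ΔN = −sin φ cos λ·ΔX − sin φ sin λ·ΔY + cos φ·ΔZ = −(0.793610)(0.912913)(-379) − (0.793610)(0.408154)(146) + (0.608426)(487) = 523.60 m.
Horizontal magnitude = √(ΔE² + ΔN²) = √(287.98² + 523.60²) = 597.56 m.

597.6 m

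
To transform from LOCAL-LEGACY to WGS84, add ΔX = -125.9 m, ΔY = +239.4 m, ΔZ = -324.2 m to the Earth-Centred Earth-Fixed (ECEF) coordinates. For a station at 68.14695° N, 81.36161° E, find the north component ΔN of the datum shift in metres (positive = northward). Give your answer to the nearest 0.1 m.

The local north axis is (−sin φ cos λ, −sin φ sin λ, cos φ), giving ΔN = 17.551 − 219.676 − 120.676 = -322.80 m.

ΔN = -322.8 m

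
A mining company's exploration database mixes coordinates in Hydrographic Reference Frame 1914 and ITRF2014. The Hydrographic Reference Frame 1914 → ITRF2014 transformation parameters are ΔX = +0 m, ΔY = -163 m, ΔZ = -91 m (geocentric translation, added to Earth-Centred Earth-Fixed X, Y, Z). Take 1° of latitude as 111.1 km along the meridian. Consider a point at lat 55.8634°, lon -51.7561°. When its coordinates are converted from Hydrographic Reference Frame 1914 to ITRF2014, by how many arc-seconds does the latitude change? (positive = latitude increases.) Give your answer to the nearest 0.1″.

sin φ = 0.827702, cos φ = 0.561168, sin λ = -0.785383, cos λ = 0.619010.
North component: ΔN = −sin φ cos λ·ΔX − sin φ sin λ·ΔY + cos φ·ΔZ = −(0.827702)(0.619010)(0) − (0.827702)(-0.785383)(-163) + (0.561168)(-91) = -157.03 m.
1° of latitude spans 111100 m, so Δφ = -157.03 / 111100 × 3600 = -5.088″.

Δφ = -5.1″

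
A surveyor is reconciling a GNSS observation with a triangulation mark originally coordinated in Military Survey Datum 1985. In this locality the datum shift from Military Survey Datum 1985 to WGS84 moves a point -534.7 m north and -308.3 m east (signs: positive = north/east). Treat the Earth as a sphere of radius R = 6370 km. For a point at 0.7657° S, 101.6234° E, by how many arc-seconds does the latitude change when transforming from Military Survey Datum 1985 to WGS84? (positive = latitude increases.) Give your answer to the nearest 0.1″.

On a sphere of radius R, 1 rad of latitude = R, so Δφ = ΔN / R = -534.7 / 6370000 = -8.3940e-05 rad = -17.314″.

Δφ = -17.3″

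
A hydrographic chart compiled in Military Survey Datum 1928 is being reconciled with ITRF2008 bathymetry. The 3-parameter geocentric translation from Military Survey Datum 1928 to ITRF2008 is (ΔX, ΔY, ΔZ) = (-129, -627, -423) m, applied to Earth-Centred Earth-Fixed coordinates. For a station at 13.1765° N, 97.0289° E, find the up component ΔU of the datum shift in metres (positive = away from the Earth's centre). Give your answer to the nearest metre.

ΔU = -687 m

At φ = 13.1765°, λ = 97.0289°: sin φ = 0.227952, cos φ = 0.973672, sin λ = 0.992485, cos λ = -0.122370.
ΔU = cos φ cos λ·ΔX + cos φ sin λ·ΔY + sin φ·ΔZ = (0.973672)(-0.122370)(-129) + (0.973672)(0.992485)(-627) + (0.227952)(-423) = -686.96 m.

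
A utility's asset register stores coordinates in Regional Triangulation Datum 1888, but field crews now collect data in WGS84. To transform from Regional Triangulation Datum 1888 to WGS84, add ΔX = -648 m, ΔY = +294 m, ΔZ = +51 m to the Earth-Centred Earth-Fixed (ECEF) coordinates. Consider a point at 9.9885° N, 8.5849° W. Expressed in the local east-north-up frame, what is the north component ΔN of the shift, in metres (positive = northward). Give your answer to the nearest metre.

The local north axis is (−sin φ cos λ, −sin φ sin λ, cos φ), giving ΔN = 111.137 + 7.612 + 50.227 = 168.98 m.

ΔN = 169 m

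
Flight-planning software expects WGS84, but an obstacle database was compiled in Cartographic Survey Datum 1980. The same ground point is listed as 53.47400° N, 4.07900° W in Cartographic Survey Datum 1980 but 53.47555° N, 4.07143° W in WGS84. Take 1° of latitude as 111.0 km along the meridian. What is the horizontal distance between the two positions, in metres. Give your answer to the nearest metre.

529 m

Δφ = 53.47555° − 53.47400° = +0.00155°; Δλ = -4.07143° − -4.07900° = +0.00757°.
ΔN = Δφ × 111000 = 172.1 m; ΔE = Δλ × 111000 × cos(53.47400°) = +0.00757 × 111000 × 0.595188 = 500.1 m.
Distance = √(ΔE² + ΔN²) = √(500.1² + 172.1²) = 528.9 m.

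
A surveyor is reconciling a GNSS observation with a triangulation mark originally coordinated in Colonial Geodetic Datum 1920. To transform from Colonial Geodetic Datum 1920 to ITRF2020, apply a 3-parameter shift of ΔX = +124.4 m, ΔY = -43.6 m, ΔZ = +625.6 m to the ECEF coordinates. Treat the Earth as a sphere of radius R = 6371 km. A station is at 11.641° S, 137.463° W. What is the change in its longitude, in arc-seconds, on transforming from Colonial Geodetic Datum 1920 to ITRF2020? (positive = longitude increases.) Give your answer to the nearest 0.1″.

Δλ = 3.8″

sin φ = -0.201779, cos φ = 0.979431, sin λ = -0.676066, cos λ = -0.736841.
East component: ΔE = −sin λ·ΔX + cos λ·ΔY = −(-0.676066)(124.4) + (-0.736841)(-43.6) = 116.23 m.
1° of latitude spans πR/180 = 111195 m; at latitude φ, 1° of longitude spans that × cos φ = 108907.8 m, so Δλ = 116.23 / 108907.8 × 3600 = 3.842″.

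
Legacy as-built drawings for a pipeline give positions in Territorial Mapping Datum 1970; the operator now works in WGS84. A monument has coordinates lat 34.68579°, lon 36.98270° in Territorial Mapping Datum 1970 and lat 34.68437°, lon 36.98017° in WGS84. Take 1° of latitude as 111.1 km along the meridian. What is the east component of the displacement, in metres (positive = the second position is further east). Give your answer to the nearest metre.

Δφ = 34.68437° − 34.68579° = -0.00142°; Δλ = 36.98017° − 36.98270° = -0.00253°.
ΔN = Δφ × 111100 = -157.8 m; ΔE = Δλ × 111100 × cos(34.68579°) = -0.00253 × 111100 × 0.822285 = -231.1 m.

ΔE = -231 m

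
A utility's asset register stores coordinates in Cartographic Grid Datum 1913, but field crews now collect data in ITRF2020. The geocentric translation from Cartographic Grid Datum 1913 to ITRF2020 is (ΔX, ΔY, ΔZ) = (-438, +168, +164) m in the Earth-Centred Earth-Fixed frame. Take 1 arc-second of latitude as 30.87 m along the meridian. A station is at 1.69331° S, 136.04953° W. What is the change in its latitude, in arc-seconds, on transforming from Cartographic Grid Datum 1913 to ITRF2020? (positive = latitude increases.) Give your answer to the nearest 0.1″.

sin φ = -0.029550, cos φ = 0.999563, sin λ = -0.694036, cos λ = -0.719940.
North component: ΔN = −sin φ cos λ·ΔX − sin φ sin λ·ΔY + cos φ·ΔZ = −(-0.029550)(-0.719940)(-438) − (-0.029550)(-0.694036)(168) + (0.999563)(164) = 169.80 m.
1° of latitude spans 3600 × 30.87 = 111132 m, so Δφ = 169.80 / 111132 × 3600 = 5.501″.

Δφ = 5.5″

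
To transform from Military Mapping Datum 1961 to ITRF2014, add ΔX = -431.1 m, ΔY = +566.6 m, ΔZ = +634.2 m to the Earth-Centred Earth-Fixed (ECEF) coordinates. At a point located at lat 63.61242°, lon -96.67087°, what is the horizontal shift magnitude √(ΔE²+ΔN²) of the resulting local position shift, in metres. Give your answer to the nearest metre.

The local east axis at (φ, λ) is (−sin λ, cos λ, 0), so ΔE = −sin(-96.67087°)·(-431.1) + cos(-96.67087°)·566.6 = -494.00 m.
The local north axis is (−sin φ cos λ, −sin φ sin λ, cos φ), giving ΔN = -44.861 + 504.129 + 281.864 = 741.13 m.
Horizontal magnitude = √(ΔE² + ΔN²) = √((-494.00)² + 741.13²) = 890.68 m.

891 m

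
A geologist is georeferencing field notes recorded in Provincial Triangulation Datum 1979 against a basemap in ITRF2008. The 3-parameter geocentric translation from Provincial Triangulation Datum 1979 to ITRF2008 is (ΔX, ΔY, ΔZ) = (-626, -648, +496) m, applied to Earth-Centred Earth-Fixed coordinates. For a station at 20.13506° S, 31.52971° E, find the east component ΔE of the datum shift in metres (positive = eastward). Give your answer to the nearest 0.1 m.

ΔE = -225.0 m

At φ = -20.13506°, λ = 31.52971°: sin φ = -0.344234, cos φ = 0.938884, sin λ = 0.522941, cos λ = 0.852369.
ΔE = −sin λ·ΔX + cos λ·ΔY = −(0.522941)·(-626) + (0.852369)·(-648) = -224.97 m.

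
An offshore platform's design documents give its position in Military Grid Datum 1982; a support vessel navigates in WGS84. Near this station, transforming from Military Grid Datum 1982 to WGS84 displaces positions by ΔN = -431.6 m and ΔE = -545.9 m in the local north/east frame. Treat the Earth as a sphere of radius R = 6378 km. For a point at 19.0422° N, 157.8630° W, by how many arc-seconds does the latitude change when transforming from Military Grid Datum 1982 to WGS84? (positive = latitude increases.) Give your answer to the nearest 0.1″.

Δφ = -14.0″

On a sphere of radius R, 1 rad of latitude = R, so Δφ = ΔN / R = -431.6 / 6378000 = -6.7670e-05 rad = -13.958″.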